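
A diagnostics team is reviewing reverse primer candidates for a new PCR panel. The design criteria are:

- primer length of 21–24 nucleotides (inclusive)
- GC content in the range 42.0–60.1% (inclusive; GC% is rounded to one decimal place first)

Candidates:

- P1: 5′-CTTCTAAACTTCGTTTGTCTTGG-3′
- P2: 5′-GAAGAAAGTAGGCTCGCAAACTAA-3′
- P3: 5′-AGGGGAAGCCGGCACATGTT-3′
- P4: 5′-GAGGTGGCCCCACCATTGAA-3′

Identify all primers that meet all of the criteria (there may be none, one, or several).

P1 (23 nt, A=3 T=11 G=4 C=5): length 23 ✓; GC 9/23 = 39.1%, outside 42.0–60.1% ✗ — fails.
P2 (24 nt, A=11 T=3 G=6 C=4): length 24 ✓; GC 10/24 = 41.7%, outside 42.0–60.1% ✗ — fails.
P3 (20 nt, A=5 T=3 G=8 C=4): length 20, outside 21–24 ✗; GC 12/20 = 60.0% ✓ — fails.
P4 (20 nt, A=5 T=3 G=6 C=6): length 20, outside 21–24 ✗; GC 12/20 = 60.0% ✓ — fails.

None of the candidates satisfy all criteria.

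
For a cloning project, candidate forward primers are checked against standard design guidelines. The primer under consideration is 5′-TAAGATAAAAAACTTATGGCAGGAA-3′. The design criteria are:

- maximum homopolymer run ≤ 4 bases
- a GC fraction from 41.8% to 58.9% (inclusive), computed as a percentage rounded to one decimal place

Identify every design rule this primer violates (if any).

Base counts: A=13, T=5, G=5, C=2 (length 25).
homopolymer run: longest run = 6, exceeds 4 ✗
GC content: GC 7/25 = 28.0%, outside 41.8–58.9% ✗

Fails: homopolymer run, GC content.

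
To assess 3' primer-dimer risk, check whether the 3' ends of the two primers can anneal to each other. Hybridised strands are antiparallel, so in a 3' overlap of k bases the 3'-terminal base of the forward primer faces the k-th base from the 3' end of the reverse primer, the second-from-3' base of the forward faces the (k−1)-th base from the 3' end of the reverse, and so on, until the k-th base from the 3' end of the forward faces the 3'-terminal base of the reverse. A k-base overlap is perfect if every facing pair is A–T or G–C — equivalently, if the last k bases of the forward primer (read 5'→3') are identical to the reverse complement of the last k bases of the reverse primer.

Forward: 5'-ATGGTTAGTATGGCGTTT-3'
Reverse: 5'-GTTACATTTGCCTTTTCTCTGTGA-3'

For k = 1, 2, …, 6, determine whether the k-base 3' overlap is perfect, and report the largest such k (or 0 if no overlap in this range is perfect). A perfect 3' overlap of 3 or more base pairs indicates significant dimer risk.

Last 6 bases (5'→3') — forward …GCGTTT, reverse …CTGTGA.
Reverse complement of the reverse primer's last 6 bases: TCACAG; its first k bases are the reverse complement of the reverse primer's last k bases, so a perfect k-base overlap needs the forward primer's last k bases to equal them.
Comparing (forward last k vs required): k=1: T vs T ✓; k=2: TT vs TC ✗; k=3: TTT vs TCA ✗; k=4: GTTT vs TCAC ✗; k=5: CGTTT vs TCACA ✗; k=6: GCGTTT vs TCACAG ✗.
Only k = 1 is perfect, so the longest perfect 3' overlap is 1.

Longest perfect overlap: 1 complementary base pair; below the dimer-risk threshold (threshold 3).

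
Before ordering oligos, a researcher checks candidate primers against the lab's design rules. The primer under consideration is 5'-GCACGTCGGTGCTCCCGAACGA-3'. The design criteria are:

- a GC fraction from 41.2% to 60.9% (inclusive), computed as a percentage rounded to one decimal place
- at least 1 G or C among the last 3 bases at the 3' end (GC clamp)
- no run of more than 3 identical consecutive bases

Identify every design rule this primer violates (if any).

Base counts: A=4, T=3, G=7, C=8 (length 22).
GC content: GC 15/22 = 68.2%, outside 41.2–60.9% ✗
GC clamp: 3' end CGA has 2 G/C ✓
homopolymer run: longest run = 3 ✓

Fails: GC content.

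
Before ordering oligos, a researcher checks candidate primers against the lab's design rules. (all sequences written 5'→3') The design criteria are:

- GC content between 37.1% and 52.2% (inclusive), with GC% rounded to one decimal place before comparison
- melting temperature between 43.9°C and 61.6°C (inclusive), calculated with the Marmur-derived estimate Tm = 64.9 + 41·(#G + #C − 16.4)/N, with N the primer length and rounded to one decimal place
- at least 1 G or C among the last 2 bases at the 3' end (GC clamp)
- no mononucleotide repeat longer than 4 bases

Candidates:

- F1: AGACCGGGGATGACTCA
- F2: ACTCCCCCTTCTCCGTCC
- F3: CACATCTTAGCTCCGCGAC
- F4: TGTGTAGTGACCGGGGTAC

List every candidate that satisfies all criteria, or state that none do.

F1 (17 nt, A=5 T=2 G=6 C=4): GC 10/17 = 58.8%, outside 37.1–52.2% ✗; Tm = 64.9 + 41·(10 − 16.4)/17 = 49.5°C ✓; 3' end CA has 1 G/C ✓; longest run = 4 ✓ — fails.
F2 (18 nt, A=1 T=5 G=1 C=11): GC 12/18 = 66.7%, outside 37.1–52.2% ✗; Tm = 64.9 + 41·(12 − 16.4)/18 = 54.9°C ✓; 3' end CC has 2 G/C ✓; longest run = 5, exceeds 4 ✗ — fails.
F3 (19 nt, A=4 T=4 G=3 C=8): GC 11/19 = 57.9%, outside 37.1–52.2% ✗; Tm = 64.9 + 41·(11 − 16.4)/19 = 53.2°C ✓; 3' end AC has 1 G/C ✓; longest run = 2 ✓ — fails.
F4 (19 nt, A=3 T=5 G=8 C=3): GC 11/19 = 57.9%, outside 37.1–52.2% ✗; Tm = 64.9 + 41·(11 − 16.4)/19 = 53.2°C ✓; 3' end AC has 1 G/C ✓; longest run = 4 ✓ — fails.

None of the candidates satisfy all criteria.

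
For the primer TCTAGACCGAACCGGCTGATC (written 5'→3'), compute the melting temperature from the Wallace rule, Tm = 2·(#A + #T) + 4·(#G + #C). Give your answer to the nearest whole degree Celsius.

Base counts: A=5, T=4, G=5, C=7 (length 21).
Tm = 2·(5+4) + 4·(5+7) = 2·9 + 4·12 = 18 + 48 = 66°C.

66°C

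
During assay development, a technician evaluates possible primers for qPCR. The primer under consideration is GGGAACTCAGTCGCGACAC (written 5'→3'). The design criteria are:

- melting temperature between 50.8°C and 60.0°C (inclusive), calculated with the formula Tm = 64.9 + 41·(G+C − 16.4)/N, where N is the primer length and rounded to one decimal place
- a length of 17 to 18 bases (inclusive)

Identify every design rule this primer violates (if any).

Fails: length.

Base counts: A=5, T=2, G=6, C=6 (length 19).
Tm: Tm = 64.9 + 41·(12 − 16.4)/19 = 55.4°C ✓
length: length 19, outside 17–18 ✗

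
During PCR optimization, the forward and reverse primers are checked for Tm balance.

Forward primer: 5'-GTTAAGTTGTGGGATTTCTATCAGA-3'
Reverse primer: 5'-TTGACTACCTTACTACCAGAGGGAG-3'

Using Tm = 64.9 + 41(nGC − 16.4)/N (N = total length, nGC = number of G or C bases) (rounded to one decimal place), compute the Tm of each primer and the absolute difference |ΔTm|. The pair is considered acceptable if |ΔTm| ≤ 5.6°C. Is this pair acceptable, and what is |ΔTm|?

Forward: G+C = 9, N = 25 → Tm = 64.9 + 41·(9 − 16.4)/25 = 52.8°C.
Reverse: G+C = 12, N = 25 → Tm = 64.9 + 41·(12 − 16.4)/25 = 57.7°C.
|ΔTm| = |52.8 − 57.7| = 4.9°C, ≤ 5.6°C.

|ΔTm| = 4.9°C; the pair is acceptable.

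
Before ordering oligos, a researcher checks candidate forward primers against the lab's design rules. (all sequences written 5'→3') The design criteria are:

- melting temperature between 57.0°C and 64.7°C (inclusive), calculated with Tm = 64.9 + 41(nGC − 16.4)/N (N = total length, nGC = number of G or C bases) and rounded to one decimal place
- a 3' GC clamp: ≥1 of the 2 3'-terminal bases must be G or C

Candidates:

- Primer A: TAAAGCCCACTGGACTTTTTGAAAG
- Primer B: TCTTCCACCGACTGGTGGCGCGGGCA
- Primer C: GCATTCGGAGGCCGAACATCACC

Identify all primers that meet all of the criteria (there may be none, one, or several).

Primer A (25 nt, A=8 T=7 G=5 C=5): Tm = 64.9 + 41·(10 − 16.4)/25 = 54.4°C, outside 57.0–64.7°C ✗; 3' end AG has 1 G/C ✓ — fails.
Primer B (26 nt, A=3 T=5 G=9 C=9): Tm = 64.9 + 41·(18 − 16.4)/26 = 67.4°C, outside 57.0–64.7°C ✗; 3' end CA has 1 G/C ✓ — fails.
Primer C (23 nt, A=6 T=3 G=6 C=8): Tm = 64.9 + 41·(14 − 16.4)/23 = 60.6°C ✓; 3' end CC has 2 G/C ✓ — passes.

Primer C only.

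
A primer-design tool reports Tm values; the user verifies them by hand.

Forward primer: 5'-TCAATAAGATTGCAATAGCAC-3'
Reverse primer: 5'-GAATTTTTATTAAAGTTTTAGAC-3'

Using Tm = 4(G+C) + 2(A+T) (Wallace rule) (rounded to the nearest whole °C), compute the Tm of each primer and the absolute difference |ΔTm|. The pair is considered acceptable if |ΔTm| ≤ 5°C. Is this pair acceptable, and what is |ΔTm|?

Forward: A=9 T=5 G=3 C=4 → Tm = 2·14 + 4·7 = 56°C.
Reverse: A=8 T=11 G=3 C=1 → Tm = 2·19 + 4·4 = 54°C.
|ΔTm| = |56 − 54| = 2°C, ≤ 5°C.

|ΔTm| = 2°C; the pair is acceptable.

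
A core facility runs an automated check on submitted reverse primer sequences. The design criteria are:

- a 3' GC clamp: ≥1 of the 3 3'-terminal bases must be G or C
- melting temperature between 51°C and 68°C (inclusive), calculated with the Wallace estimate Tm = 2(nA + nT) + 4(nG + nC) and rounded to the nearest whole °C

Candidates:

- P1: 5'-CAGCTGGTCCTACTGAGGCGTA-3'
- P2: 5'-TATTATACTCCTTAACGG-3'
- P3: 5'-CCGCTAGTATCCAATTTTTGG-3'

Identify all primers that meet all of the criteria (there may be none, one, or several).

P3 only.

P1 (22 nt, A=4 T=5 G=7 C=6): 3' end GTA has 1 G/C ✓; Tm = 2·9 + 4·13 = 70°C, outside 51–68°C ✗ — fails.
P2 (18 nt, A=5 T=7 G=2 C=4): 3' end CGG has 3 G/C ✓; Tm = 2·12 + 4·6 = 48°C, outside 51–68°C ✗ — fails.
P3 (21 nt, A=4 T=8 G=4 C=5): 3' end TGG has 2 G/C ✓; Tm = 2·12 + 4·9 = 60°C ✓ — passes.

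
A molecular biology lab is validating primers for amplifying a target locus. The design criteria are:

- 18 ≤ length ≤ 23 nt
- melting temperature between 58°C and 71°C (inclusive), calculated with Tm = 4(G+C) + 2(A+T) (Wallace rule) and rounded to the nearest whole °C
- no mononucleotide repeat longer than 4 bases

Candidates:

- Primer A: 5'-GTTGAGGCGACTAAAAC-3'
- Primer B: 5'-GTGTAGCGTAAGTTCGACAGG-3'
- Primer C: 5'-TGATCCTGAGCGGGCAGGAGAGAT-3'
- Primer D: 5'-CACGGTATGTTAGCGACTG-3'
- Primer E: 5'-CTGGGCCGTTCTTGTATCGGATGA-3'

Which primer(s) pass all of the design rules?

Primer A (17 nt, A=6 T=3 G=5 C=3): length 17, outside 18–23 ✗; Tm = 2·9 + 4·8 = 50°C, outside 58–71°C ✗; longest run = 4 ✓ — fails.
Primer B (21 nt, A=5 T=5 G=8 C=3): length 21 ✓; Tm = 2·10 + 4·11 = 64°C ✓; longest run = 2 ✓ — passes.
Primer C (24 nt, A=6 T=4 G=10 C=4): length 24, outside 18–23 ✗; Tm = 2·10 + 4·14 = 76°C, outside 58–71°C ✗; longest run = 3 ✓ — fails.
Primer D (19 nt, A=4 T=5 G=6 C=4): length 19 ✓; Tm = 2·9 + 4·10 = 58°C ✓; longest run = 2 ✓ — passes.
Primer E (24 nt, A=3 T=8 G=8 C=5): length 24, outside 18–23 ✗; Tm = 2·11 + 4·13 = 74°C, outside 58–71°C ✗; longest run = 3 ✓ — fails.

Primer B and Primer D.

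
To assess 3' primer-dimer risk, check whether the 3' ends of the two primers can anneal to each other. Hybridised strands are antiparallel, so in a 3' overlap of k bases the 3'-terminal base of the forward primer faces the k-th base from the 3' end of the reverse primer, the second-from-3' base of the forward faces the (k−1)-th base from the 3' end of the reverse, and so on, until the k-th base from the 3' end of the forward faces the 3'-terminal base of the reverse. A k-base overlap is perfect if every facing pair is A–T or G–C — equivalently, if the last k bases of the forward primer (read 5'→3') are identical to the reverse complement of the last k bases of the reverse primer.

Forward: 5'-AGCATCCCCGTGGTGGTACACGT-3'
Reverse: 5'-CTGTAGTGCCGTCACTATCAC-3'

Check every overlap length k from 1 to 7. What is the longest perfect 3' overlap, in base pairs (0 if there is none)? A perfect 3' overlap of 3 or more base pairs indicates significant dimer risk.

Last 7 bases (5'→3') — forward …TACACGT, reverse …CTATCAC.
Reverse complement of the reverse primer's last 7 bases: GTGATAG; its first k bases are the reverse complement of the reverse primer's last k bases, so a perfect k-base overlap needs the forward primer's last k bases to equal them.
Comparing (forward last k vs required): k=1: T vs G ✗; k=2: GT vs GT ✓; k=3: CGT vs GTG ✗; k=4: ACGT vs GTGA ✗; k=5: CACGT vs GTGAT ✗; k=6: ACACGT vs GTGATA ✗; k=7: TACACGT vs GTGATAG ✗.
Only k = 2 is perfect, so the longest perfect 3' overlap is 2.

Longest perfect overlap: 2 complementary base pairs; below the dimer-risk threshold (threshold 3).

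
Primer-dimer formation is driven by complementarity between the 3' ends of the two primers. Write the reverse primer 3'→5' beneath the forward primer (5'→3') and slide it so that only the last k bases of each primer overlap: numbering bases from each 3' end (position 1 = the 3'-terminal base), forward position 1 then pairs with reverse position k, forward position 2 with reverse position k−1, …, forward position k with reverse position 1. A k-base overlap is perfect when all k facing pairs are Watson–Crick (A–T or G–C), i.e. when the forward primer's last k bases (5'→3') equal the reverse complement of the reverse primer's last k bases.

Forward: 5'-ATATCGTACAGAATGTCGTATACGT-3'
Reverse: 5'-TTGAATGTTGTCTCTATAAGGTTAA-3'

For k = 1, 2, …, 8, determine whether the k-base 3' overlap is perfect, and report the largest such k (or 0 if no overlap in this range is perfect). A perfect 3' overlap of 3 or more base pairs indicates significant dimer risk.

Last 8 bases (5'→3') — forward …GTATACGT, reverse …AAGGTTAA.
Reverse complement of the reverse primer's last 8 bases: TTAACCTT; its first k bases are the reverse complement of the reverse primer's last k bases, so a perfect k-base overlap needs the forward primer's last k bases to equal them.
Comparing (forward last k vs required): k=1: T vs T ✓; k=2: GT vs TT ✗; k=3: CGT vs TTA ✗; k=4: ACGT vs TTAA ✗; k=5: TACGT vs TTAAC ✗; k=6: ATACGT vs TTAACC ✗; k=7: TATACGT vs TTAACCT ✗; k=8: GTATACGT vs TTAACCTT ✗.
Only k = 1 is perfect, so the longest perfect 3' overlap is 1.

Longest perfect overlap: 1 complementary base pair; below the dimer-risk threshold (threshold 3).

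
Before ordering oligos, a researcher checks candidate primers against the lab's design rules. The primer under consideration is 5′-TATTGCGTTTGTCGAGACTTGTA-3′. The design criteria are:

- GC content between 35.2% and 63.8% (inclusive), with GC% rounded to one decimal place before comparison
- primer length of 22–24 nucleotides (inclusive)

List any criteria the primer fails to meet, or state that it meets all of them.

Base counts: A=4, T=10, G=6, C=3 (length 23).
GC content: GC 9/23 = 39.1% ✓
length: length 23 ✓

Meets all criteria.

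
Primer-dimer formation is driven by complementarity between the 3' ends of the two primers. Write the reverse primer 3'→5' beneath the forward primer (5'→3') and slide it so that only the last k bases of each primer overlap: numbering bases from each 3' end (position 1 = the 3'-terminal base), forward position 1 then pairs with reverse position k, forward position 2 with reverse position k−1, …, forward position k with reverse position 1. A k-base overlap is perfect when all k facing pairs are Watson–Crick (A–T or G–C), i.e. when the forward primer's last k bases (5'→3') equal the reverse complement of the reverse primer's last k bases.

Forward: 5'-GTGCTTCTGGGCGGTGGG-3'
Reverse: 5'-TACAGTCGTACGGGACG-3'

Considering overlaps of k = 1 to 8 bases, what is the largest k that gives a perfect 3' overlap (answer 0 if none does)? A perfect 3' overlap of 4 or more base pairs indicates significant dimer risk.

Last 8 bases (5'→3') — forward …GCGGTGGG, reverse …ACGGGACG.
Reverse complement of the reverse primer's last 8 bases: CGTCCCGT; its first k bases are the reverse complement of the reverse primer's last k bases, so a perfect k-base overlap needs the forward primer's last k bases to equal them.
Comparing (forward last k vs required): k=1: G vs C ✗; k=2: GG vs CG ✗; k=3: GGG vs CGT ✗; k=4: TGGG vs CGTC ✗; k=5: GTGGG vs CGTCC ✗; k=6: GGTGGG vs CGTCCC ✗; k=7: CGGTGGG vs CGTCCCG ✗; k=8: GCGGTGGG vs CGTCCCGT ✗.
No overlap length from 1 to 8 is perfect, so the longest perfect 3' overlap is 0.

Longest perfect overlap: 0 complementary base pairs; below the dimer-risk threshold (threshold 4).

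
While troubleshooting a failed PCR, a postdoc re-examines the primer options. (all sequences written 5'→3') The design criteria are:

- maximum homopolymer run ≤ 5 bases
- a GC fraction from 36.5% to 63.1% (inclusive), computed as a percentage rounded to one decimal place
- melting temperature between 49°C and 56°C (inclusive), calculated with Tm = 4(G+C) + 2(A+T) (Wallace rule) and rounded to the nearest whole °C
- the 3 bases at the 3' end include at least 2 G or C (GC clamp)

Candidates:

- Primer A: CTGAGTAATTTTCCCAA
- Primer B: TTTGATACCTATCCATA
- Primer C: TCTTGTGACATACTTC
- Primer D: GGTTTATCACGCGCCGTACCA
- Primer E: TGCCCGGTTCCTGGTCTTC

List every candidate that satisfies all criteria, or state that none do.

Primer A (17 nt, A=5 T=6 G=2 C=4): longest run = 4 ✓; GC 6/17 = 35.3%, outside 36.5–63.1% ✗; Tm = 2·11 + 4·6 = 46°C, outside 49–56°C ✗; 3' end CAA has 1 G/C, need ≥2 ✗ — fails.
Primer B (17 nt, A=5 T=7 G=1 C=4): longest run = 3 ✓; GC 5/17 = 29.4%, outside 36.5–63.1% ✗; Tm = 2·12 + 4·5 = 44°C, outside 49–56°C ✗; 3' end ATA has 0 G/C, need ≥2 ✗ — fails.
Primer C (16 nt, A=3 T=7 G=2 C=4): longest run = 2 ✓; GC 6/16 = 37.5% ✓; Tm = 2·10 + 4·6 = 44°C, outside 49–56°C ✗; 3' end TTC has 1 G/C, need ≥2 ✗ — fails.
Primer D (21 nt, A=4 T=5 G=5 C=7): longest run = 3 ✓; GC 12/21 = 57.1% ✓; Tm = 2·9 + 4·12 = 66°C, outside 49–56°C ✗; 3' end CCA has 2 G/C ✓ — fails.
Primer E (19 nt, A=0 T=7 G=5 C=7): longest run = 3 ✓; GC 12/19 = 63.2%, outside 36.5–63.1% ✗; Tm = 2·7 + 4·12 = 62°C, outside 49–56°C ✗; 3' end TTC has 1 G/C, need ≥2 ✗ — fails.

None of the candidates satisfy all criteria.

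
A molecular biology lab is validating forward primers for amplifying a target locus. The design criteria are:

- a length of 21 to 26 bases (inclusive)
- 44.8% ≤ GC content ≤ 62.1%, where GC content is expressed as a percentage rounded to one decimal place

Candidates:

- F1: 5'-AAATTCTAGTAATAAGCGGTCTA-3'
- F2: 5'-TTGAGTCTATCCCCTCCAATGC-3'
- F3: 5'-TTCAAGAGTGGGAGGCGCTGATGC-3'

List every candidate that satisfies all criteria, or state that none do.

F1 (23 nt, A=9 T=7 G=4 C=3): length 23 ✓; GC 7/23 = 30.4%, outside 44.8–62.1% ✗ — fails.
F2 (22 nt, A=4 T=7 G=3 C=8): length 22 ✓; GC 11/22 = 50.0% ✓ — passes.
F3 (24 nt, A=5 T=5 G=10 C=4): length 24 ✓; GC 14/24 = 58.3% ✓ — passes.

F2 and F3.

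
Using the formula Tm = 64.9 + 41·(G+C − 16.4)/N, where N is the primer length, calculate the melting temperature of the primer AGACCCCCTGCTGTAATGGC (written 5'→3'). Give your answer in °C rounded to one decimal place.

Base counts: A=4, T=4, G=5, C=7; G+C = 12, N = 20.
Tm = 64.9 + 41·(12 − 16.4)/20 = 64.9 + -180.40/20 = 55.9°C.

55.9°C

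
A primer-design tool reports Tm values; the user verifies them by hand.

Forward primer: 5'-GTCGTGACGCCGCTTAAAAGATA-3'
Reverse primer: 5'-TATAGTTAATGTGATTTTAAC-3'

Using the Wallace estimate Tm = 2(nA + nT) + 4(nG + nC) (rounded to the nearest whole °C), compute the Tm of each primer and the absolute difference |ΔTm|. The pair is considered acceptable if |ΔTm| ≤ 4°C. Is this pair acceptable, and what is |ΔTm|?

|ΔTm| = 18°C; the pair is not acceptable.

Forward: A=7 T=5 G=6 C=5 → Tm = 2·12 + 4·11 = 68°C.
Reverse: A=7 T=10 G=3 C=1 → Tm = 2·17 + 4·4 = 50°C.
|ΔTm| = |68 − 50| = 18°C, > 4°C.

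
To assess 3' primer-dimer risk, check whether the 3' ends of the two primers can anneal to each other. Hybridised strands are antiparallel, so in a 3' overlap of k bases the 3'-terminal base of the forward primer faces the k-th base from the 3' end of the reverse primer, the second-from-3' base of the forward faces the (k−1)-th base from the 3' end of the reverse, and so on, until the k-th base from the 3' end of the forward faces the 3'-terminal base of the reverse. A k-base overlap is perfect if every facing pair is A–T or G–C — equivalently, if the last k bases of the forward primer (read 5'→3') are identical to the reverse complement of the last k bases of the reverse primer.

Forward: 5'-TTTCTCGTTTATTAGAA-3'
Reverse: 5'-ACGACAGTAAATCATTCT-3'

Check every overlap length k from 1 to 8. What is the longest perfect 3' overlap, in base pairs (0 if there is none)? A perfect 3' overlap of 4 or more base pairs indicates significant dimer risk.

Longest perfect overlap: 4 complementary base pairs; significant dimer risk (threshold 4).

Last 8 bases (5'→3') — forward …TATTAGAA, reverse …ATCATTCT.
Reverse complement of the reverse primer's last 8 bases: AGAATGAT; its first k bases are the reverse complement of the reverse primer's last k bases, so a perfect k-base overlap needs the forward primer's last k bases to equal them.
Comparing (forward last k vs required): k=1: A vs A ✓; k=2: AA vs AG ✗; k=3: GAA vs AGA ✗; k=4: AGAA vs AGAA ✓; k=5: TAGAA vs AGAAT ✗; k=6: TTAGAA vs AGAATG ✗; k=7: ATTAGAA vs AGAATGA ✗; k=8: TATTAGAA vs AGAATGAT ✗.
Perfect overlaps at k = 1, 4; the largest is 4.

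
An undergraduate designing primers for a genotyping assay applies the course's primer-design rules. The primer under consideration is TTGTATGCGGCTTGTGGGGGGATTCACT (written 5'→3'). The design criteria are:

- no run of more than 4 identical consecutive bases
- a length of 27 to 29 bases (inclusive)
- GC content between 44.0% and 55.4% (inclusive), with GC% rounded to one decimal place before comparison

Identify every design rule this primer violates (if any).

Base counts: A=3, T=10, G=11, C=4 (length 28).
homopolymer run: longest run = 6, exceeds 4 ✗
length: length 28 ✓
GC content: GC 15/28 = 53.6% ✓

Fails: homopolymer run.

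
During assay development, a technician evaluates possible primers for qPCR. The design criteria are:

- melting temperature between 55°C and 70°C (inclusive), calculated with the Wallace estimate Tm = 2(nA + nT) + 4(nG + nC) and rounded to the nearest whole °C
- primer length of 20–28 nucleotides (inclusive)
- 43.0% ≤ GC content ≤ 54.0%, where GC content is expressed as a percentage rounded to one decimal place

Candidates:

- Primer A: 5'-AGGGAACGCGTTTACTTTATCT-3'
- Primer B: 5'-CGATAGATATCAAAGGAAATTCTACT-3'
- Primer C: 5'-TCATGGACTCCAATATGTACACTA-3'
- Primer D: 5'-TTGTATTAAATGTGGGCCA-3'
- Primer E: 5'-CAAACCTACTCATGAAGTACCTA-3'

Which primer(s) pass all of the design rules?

Primer A (22 nt, A=5 T=8 G=5 C=4): Tm = 2·13 + 4·9 = 62°C ✓; length 22 ✓; GC 9/22 = 40.9%, outside 43.0–54.0% ✗ — fails.
Primer B (26 nt, A=11 T=7 G=4 C=4): Tm = 2·18 + 4·8 = 68°C ✓; length 26 ✓; GC 8/26 = 30.8%, outside 43.0–54.0% ✗ — fails.
Primer C (24 nt, A=8 T=7 G=3 C=6): Tm = 2·15 + 4·9 = 66°C ✓; length 24 ✓; GC 9/24 = 37.5%, outside 43.0–54.0% ✗ — fails.
Primer D (19 nt, A=5 T=7 G=5 C=2): Tm = 2·12 + 4·7 = 52°C, outside 55–70°C ✗; length 19, outside 20–28 ✗; GC 7/19 = 36.8%, outside 43.0–54.0% ✗ — fails.
Primer E (23 nt, A=9 T=5 G=2 C=7): Tm = 2·14 + 4·9 = 64°C ✓; length 23 ✓; GC 9/23 = 39.1%, outside 43.0–54.0% ✗ — fails.

None of the candidates satisfy all criteria.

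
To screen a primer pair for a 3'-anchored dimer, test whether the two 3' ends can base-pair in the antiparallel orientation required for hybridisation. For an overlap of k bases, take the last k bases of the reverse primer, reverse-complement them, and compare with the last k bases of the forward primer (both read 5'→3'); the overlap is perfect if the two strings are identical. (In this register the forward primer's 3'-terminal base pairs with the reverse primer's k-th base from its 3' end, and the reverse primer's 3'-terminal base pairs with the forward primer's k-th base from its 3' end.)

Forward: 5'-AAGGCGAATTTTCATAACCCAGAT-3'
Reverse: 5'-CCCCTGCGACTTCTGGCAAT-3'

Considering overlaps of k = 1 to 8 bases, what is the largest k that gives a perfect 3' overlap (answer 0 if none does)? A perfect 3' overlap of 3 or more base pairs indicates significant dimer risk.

Last 8 bases (5'→3') — forward …ACCCAGAT, reverse …CTGGCAAT.
Reverse complement of the reverse primer's last 8 bases: ATTGCCAG; its first k bases are the reverse complement of the reverse primer's last k bases, so a perfect k-base overlap needs the forward primer's last k bases to equal them.
Comparing (forward last k vs required): k=1: T vs A ✗; k=2: AT vs AT ✓; k=3: GAT vs ATT ✗; k=4: AGAT vs ATTG ✗; k=5: CAGAT vs ATTGC ✗; k=6: CCAGAT vs ATTGCC ✗; k=7: CCCAGAT vs ATTGCCA ✗; k=8: ACCCAGAT vs ATTGCCAG ✗.
Only k = 2 is perfect, so the longest perfect 3' overlap is 2.

Longest perfect overlap: 2 complementary base pairs; below the dimer-risk threshold (threshold 3).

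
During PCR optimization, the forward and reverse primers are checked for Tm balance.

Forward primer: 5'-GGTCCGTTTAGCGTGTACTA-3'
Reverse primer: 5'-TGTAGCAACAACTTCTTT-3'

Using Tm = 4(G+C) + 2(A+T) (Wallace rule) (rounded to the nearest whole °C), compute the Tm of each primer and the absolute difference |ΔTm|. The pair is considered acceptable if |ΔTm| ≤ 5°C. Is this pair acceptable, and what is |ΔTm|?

Forward: A=3 T=7 G=6 C=4 → Tm = 2·10 + 4·10 = 60°C.
Reverse: A=5 T=7 G=2 C=4 → Tm = 2·12 + 4·6 = 48°C.
|ΔTm| = |60 − 48| = 12°C, > 5°C.

|ΔTm| = 12°C; the pair is not acceptable.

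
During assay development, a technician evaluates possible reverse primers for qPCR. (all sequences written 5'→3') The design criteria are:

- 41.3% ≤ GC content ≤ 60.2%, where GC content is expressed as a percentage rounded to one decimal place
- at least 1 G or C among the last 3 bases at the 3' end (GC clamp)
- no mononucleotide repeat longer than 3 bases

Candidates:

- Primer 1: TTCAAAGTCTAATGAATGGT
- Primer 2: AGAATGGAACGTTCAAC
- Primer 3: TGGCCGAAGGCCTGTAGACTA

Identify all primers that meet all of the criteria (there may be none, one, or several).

Primer 1 (20 nt, A=7 T=7 G=4 C=2): GC 6/20 = 30.0%, outside 41.3–60.2% ✗; 3' end GGT has 2 G/C ✓; longest run = 3 ✓ — fails.
Primer 2 (17 nt, A=7 T=3 G=4 C=3): GC 7/17 = 41.2%, outside 41.3–60.2% ✗; 3' end AAC has 1 G/C ✓; longest run = 2 ✓ — fails.
Primer 3 (21 nt, A=5 T=4 G=7 C=5): GC 12/21 = 57.1% ✓; 3' end CTA has 1 G/C ✓; longest run = 2 ✓ — passes.

Primer 3 only.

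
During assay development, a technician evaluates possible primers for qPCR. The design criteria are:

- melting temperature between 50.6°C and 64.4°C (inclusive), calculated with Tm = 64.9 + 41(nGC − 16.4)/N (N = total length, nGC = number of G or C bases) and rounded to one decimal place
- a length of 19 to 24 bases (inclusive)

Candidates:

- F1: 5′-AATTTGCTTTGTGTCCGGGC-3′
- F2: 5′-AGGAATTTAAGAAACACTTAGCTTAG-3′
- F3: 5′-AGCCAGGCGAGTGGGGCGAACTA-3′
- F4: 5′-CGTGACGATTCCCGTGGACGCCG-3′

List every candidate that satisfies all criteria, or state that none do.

F1 (20 nt, A=2 T=8 G=6 C=4): Tm = 64.9 + 41·(10 − 16.4)/20 = 51.8°C ✓; length 20 ✓ — passes.
F2 (26 nt, A=11 T=7 G=5 C=3): Tm = 64.9 + 41·(8 − 16.4)/26 = 51.7°C ✓; length 26, outside 19–24 ✗ — fails.
F3 (23 nt, A=6 T=2 G=10 C=5): Tm = 64.9 + 41·(15 − 16.4)/23 = 62.4°C ✓; length 23 ✓ — passes.
F4 (23 nt, A=3 T=4 G=8 C=8): Tm = 64.9 + 41·(16 − 16.4)/23 = 64.2°C ✓; length 23 ✓ — passes.

F1, F3 and F4.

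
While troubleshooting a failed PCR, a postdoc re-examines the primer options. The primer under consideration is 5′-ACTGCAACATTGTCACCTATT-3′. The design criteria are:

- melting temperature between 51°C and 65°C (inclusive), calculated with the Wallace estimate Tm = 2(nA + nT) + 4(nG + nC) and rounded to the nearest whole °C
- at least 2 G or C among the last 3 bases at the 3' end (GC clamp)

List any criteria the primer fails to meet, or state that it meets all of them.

Fails: GC clamp.

Base counts: A=6, T=7, G=2, C=6 (length 21).
Tm: Tm = 2·13 + 4·8 = 58°C ✓
GC clamp: 3' end ATT has 0 G/C, need ≥2 ✗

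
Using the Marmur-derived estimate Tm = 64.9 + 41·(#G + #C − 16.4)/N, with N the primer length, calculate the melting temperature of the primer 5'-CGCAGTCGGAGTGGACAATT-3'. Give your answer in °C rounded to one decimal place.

53.8°C

Base counts: A=5, T=4, G=7, C=4; G+C = 11, N = 20.
Tm = 64.9 + 41·(11 − 16.4)/20 = 64.9 + -221.40/20 = 53.8°C.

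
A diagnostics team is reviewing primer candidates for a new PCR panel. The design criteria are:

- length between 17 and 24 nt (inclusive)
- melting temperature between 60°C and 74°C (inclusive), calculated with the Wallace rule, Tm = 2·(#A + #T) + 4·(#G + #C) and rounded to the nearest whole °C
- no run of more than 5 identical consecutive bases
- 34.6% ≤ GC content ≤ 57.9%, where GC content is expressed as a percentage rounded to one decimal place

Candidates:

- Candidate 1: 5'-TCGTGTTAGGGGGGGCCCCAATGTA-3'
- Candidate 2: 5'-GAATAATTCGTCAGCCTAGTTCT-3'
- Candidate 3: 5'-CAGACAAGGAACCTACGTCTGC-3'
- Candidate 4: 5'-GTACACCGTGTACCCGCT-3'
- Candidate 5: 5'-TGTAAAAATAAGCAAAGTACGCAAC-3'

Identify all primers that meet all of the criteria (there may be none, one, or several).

Candidate 1 (25 nt, A=4 T=6 G=10 C=5): length 25, outside 17–24 ✗; Tm = 2·10 + 4·15 = 80°C, outside 60–74°C ✗; longest run = 7, exceeds 5 ✗; GC 15/25 = 60.0%, outside 34.6–57.9% ✗ — fails.
Candidate 2 (23 nt, A=6 T=8 G=4 C=5): length 23 ✓; Tm = 2·14 + 4·9 = 64°C ✓; longest run = 2 ✓; GC 9/23 = 39.1% ✓ — passes.
Candidate 3 (22 nt, A=7 T=3 G=5 C=7): length 22 ✓; Tm = 2·10 + 4·12 = 68°C ✓; longest run = 2 ✓; GC 12/22 = 54.5% ✓ — passes.
Candidate 4 (18 nt, A=3 T=4 G=4 C=7): length 18 ✓; Tm = 2·7 + 4·11 = 58°C, outside 60–74°C ✗; longest run = 3 ✓; GC 11/18 = 61.1%, outside 34.6–57.9% ✗ — fails.
Candidate 5 (25 nt, A=13 T=4 G=4 C=4): length 25, outside 17–24 ✗; Tm = 2·17 + 4·8 = 66°C ✓; longest run = 5 ✓; GC 8/25 = 32.0%, outside 34.6–57.9% ✗ — fails.

Candidate 2 and Candidate 3.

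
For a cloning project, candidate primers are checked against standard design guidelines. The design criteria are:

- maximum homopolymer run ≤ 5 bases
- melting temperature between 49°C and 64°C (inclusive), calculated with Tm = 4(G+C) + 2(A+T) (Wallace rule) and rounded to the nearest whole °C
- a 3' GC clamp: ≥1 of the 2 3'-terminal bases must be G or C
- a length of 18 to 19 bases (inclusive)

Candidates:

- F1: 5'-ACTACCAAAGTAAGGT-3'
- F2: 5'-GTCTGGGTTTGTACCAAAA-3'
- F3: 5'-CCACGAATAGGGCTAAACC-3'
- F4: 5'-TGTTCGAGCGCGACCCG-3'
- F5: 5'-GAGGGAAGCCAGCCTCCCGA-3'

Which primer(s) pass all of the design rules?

F3 only.

F1 (16 nt, A=7 T=3 G=3 C=3): longest run = 3 ✓; Tm = 2·10 + 4·6 = 44°C, outside 49–64°C ✗; 3' end GT has 1 G/C ✓; length 16, outside 18–19 ✗ — fails.
F2 (19 nt, A=5 T=6 G=5 C=3): longest run = 4 ✓; Tm = 2·11 + 4·8 = 54°C ✓; 3' end AA has 0 G/C, need ≥1 ✗; length 19 ✓ — fails.
F3 (19 nt, A=7 T=2 G=4 C=6): longest run = 3 ✓; Tm = 2·9 + 4·10 = 58°C ✓; 3' end CC has 2 G/C ✓; length 19 ✓ — passes.
F4 (17 nt, A=2 T=3 G=6 C=6): longest run = 3 ✓; Tm = 2·5 + 4·12 = 58°C ✓; 3' end CG has 2 G/C ✓; length 17, outside 18–19 ✗ — fails.
F5 (20 nt, A=5 T=1 G=7 C=7): longest run = 3 ✓; Tm = 2·6 + 4·14 = 68°C, outside 49–64°C ✗; 3' end GA has 1 G/C ✓; length 20, outside 18–19 ✗ — fails.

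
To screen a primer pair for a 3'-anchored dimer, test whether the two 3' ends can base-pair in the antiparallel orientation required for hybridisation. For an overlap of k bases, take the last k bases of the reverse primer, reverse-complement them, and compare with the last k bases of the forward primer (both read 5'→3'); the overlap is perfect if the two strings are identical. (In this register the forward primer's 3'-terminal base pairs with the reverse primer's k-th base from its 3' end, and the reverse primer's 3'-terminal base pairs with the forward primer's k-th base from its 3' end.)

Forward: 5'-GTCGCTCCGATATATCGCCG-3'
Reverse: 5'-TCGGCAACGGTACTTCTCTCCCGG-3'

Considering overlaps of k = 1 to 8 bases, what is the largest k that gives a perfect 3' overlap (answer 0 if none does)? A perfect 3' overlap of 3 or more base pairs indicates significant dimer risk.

Longest perfect overlap: 3 complementary base pairs; significant dimer risk (threshold 3).

Last 8 bases (5'→3') — forward …TATCGCCG, reverse …TCTCCCGG.
Reverse complement of the reverse primer's last 8 bases: CCGGGAGA; its first k bases are the reverse complement of the reverse primer's last k bases, so a perfect k-base overlap needs the forward primer's last k bases to equal them.
Comparing (forward last k vs required): k=1: G vs C ✗; k=2: CG vs CC ✗; k=3: CCG vs CCG ✓; k=4: GCCG vs CCGG ✗; k=5: CGCCG vs CCGGG ✗; k=6: TCGCCG vs CCGGGA ✗; k=7: ATCGCCG vs CCGGGAG ✗; k=8: TATCGCCG vs CCGGGAGA ✗.
Only k = 3 is perfect, so the longest perfect 3' overlap is 3.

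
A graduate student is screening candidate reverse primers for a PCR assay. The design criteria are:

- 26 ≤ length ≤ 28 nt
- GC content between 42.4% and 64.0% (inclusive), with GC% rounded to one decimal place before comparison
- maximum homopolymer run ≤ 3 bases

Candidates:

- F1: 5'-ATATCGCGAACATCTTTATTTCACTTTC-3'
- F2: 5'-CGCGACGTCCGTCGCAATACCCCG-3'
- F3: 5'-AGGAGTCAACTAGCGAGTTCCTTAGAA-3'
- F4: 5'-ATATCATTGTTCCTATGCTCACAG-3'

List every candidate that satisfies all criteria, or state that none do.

F1 (28 nt, A=7 T=12 G=2 C=7): length 28 ✓; GC 9/28 = 32.1%, outside 42.4–64.0% ✗; longest run = 3 ✓ — fails.
F2 (24 nt, A=4 T=3 G=6 C=11): length 24, outside 26–28 ✗; GC 17/24 = 70.8%, outside 42.4–64.0% ✗; longest run = 4, exceeds 3 ✗ — fails.
F3 (27 nt, A=9 T=6 G=7 C=5): length 27 ✓; GC 12/27 = 44.4% ✓; longest run = 2 ✓ — passes.
F4 (24 nt, A=6 T=9 G=3 C=6): length 24, outside 26–28 ✗; GC 9/24 = 37.5%, outside 42.4–64.0% ✗; longest run = 2 ✓ — fails.

F3 only.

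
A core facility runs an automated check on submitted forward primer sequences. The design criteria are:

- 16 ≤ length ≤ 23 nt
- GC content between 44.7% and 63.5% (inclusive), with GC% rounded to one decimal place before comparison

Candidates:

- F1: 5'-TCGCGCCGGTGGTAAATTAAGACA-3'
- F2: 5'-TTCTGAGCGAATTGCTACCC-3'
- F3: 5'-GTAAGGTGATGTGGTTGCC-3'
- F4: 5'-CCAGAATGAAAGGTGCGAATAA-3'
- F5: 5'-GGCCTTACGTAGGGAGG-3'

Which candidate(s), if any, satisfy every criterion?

F2 and F3.

F1 (24 nt, A=7 T=5 G=7 C=5): length 24, outside 16–23 ✗; GC 12/24 = 50.0% ✓ — fails.
F2 (20 nt, A=4 T=6 G=4 C=6): length 20 ✓; GC 10/20 = 50.0% ✓ — passes.
F3 (19 nt, A=3 T=6 G=8 C=2): length 19 ✓; GC 10/19 = 52.6% ✓ — passes.
F4 (22 nt, A=10 T=3 G=6 C=3): length 22 ✓; GC 9/22 = 40.9%, outside 44.7–63.5% ✗ — fails.
F5 (17 nt, A=3 T=3 G=8 C=3): length 17 ✓; GC 11/17 = 64.7%, outside 44.7–63.5% ✗ — fails.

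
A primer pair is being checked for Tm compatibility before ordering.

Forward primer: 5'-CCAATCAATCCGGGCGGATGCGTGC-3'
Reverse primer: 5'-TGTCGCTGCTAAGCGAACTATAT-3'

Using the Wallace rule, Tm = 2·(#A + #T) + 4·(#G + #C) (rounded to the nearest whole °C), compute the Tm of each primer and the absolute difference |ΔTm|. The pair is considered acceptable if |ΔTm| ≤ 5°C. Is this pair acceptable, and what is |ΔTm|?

Forward: A=5 T=4 G=8 C=8 → Tm = 2·9 + 4·16 = 82°C.
Reverse: A=6 T=7 G=5 C=5 → Tm = 2·13 + 4·10 = 66°C.
|ΔTm| = |82 − 66| = 16°C, > 5°C.

|ΔTm| = 16°C; the pair is not acceptable.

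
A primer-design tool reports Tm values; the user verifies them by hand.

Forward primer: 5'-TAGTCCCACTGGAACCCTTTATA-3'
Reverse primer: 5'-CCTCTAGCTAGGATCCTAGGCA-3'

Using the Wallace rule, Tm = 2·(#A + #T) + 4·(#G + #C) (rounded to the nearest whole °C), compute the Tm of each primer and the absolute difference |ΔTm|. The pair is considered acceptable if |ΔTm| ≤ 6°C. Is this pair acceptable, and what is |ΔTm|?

Forward: A=6 T=7 G=3 C=7 → Tm = 2·13 + 4·10 = 66°C.
Reverse: A=5 T=5 G=5 C=7 → Tm = 2·10 + 4·12 = 68°C.
|ΔTm| = |66 − 68| = 2°C, ≤ 6°C.

|ΔTm| = 2°C; the pair is acceptable.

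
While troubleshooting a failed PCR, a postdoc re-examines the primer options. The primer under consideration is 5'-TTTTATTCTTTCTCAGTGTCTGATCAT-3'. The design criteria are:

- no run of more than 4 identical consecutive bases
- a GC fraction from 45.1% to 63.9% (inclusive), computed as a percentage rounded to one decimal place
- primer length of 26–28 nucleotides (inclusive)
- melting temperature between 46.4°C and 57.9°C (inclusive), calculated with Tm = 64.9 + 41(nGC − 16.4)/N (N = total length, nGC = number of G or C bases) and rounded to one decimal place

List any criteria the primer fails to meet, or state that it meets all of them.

Fails: GC content.

Base counts: A=4, T=15, G=3, C=5 (length 27).
homopolymer run: longest run = 4 ✓
GC content: GC 8/27 = 29.6%, outside 45.1–63.9% ✗
length: length 27 ✓
Tm: Tm = 64.9 + 41·(8 − 16.4)/27 = 52.1°C ✓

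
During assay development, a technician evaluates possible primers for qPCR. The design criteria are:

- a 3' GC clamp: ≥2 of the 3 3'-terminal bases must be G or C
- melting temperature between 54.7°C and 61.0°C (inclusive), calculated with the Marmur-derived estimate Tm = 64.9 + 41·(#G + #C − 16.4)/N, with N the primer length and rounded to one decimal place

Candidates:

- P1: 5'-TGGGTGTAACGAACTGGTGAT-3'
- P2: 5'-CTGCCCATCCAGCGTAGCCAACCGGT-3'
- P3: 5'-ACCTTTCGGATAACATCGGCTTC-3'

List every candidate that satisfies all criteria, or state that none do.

None of the candidates satisfy all criteria.

P1 (21 nt, A=5 T=6 G=8 C=2): 3' end GAT has 1 G/C, need ≥2 ✗; Tm = 64.9 + 41·(10 − 16.4)/21 = 52.4°C, outside 54.7–61.0°C ✗ — fails.
P2 (26 nt, A=5 T=4 G=6 C=11): 3' end GGT has 2 G/C ✓; Tm = 64.9 + 41·(17 − 16.4)/26 = 65.8°C, outside 54.7–61.0°C ✗ — fails.
P3 (23 nt, A=5 T=7 G=4 C=7): 3' end TTC has 1 G/C, need ≥2 ✗; Tm = 64.9 + 41·(11 − 16.4)/23 = 55.3°C ✓ — fails.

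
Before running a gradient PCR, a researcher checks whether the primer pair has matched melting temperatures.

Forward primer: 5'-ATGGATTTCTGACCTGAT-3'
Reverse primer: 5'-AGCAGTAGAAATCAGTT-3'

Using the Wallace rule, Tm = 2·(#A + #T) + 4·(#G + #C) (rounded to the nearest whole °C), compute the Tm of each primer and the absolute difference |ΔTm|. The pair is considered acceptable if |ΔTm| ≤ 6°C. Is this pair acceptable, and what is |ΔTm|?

|ΔTm| = 4°C; the pair is acceptable.

Forward: A=4 T=7 G=4 C=3 → Tm = 2·11 + 4·7 = 50°C.
Reverse: A=7 T=4 G=4 C=2 → Tm = 2·11 + 4·6 = 46°C.
|ΔTm| = |50 − 46| = 4°C, ≤ 6°C.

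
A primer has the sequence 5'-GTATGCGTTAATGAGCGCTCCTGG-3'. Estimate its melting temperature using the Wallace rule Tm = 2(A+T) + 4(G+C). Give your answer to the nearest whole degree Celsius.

74°C

Base counts: A=4, T=7, G=8, C=5 (length 24).
Tm = 2·(4+7) + 4·(8+5) = 2·11 + 4·13 = 22 + 52 = 74°C.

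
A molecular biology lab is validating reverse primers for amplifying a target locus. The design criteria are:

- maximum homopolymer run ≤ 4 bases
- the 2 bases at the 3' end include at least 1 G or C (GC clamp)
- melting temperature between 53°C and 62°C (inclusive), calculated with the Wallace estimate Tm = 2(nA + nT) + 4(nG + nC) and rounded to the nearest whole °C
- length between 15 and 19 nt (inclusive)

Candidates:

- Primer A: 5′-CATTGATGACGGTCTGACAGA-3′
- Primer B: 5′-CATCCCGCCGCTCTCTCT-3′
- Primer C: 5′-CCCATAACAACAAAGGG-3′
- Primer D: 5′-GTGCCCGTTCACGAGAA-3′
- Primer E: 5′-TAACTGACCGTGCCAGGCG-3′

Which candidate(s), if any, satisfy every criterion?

Primer B and Primer E.

Primer A (21 nt, A=6 T=5 G=6 C=4): longest run = 2 ✓; 3' end GA has 1 G/C ✓; Tm = 2·11 + 4·10 = 62°C ✓; length 21, outside 15–19 ✗ — fails.
Primer B (18 nt, A=1 T=5 G=2 C=10): longest run = 3 ✓; 3' end CT has 1 G/C ✓; Tm = 2·6 + 4·12 = 60°C ✓; length 18 ✓ — passes.
Primer C (17 nt, A=8 T=1 G=3 C=5): longest run = 3 ✓; 3' end GG has 2 G/C ✓; Tm = 2·9 + 4·8 = 50°C, outside 53–62°C ✗; length 17 ✓ — fails.
Primer D (17 nt, A=4 T=3 G=5 C=5): longest run = 3 ✓; 3' end AA has 0 G/C, need ≥1 ✗; Tm = 2·7 + 4·10 = 54°C ✓; length 17 ✓ — fails.
Primer E (19 nt, A=4 T=3 G=6 C=6): longest run = 2 ✓; 3' end CG has 2 G/C ✓; Tm = 2·7 + 4·12 = 62°C ✓; length 19 ✓ — passes.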